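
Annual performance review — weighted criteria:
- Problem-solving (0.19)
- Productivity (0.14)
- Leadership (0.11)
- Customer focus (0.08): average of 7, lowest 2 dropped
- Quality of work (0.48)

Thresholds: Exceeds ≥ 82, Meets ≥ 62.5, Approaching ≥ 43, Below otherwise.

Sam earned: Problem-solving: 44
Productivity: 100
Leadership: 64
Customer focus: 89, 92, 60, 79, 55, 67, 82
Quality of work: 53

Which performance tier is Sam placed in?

Customer focus: drop 55, 60 → average of remaining 5 = 409/5 = 81.8
Weighted total:
  Problem-solving 44 × 0.19 = 8.36
  Productivity 100 × 0.14 = 14
  Leadership 64 × 0.11 = 7.04
  Customer focus 81.8 × 0.08 = 6.544
  Quality of work 53 × 0.48 = 25.44
Sum = 61.384
61.384 is ≥ 43 and < 62.5 → Approaching

Approaching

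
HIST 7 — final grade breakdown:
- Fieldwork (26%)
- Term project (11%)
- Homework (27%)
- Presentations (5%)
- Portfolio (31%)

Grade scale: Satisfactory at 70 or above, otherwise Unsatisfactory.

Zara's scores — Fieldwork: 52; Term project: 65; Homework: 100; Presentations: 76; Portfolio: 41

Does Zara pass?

Weighted total:
  Fieldwork 52 × 0.26 = 13.52
  Term project 65 × 0.11 = 7.15
  Homework 100 × 0.27 = 27
  Presentations 76 × 0.05 = 3.8
  Portfolio 41 × 0.31 = 12.71
Sum = 64.18
64.18 < 70 → Unsatisfactory

Unsatisfactory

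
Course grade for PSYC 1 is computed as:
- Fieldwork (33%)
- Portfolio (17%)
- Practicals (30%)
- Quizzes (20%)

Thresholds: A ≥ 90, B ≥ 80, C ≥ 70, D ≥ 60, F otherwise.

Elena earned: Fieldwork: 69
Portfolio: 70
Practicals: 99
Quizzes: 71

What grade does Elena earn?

C

Weighted total:
  Fieldwork 69 × 0.33 = 22.77
  Portfolio 70 × 0.17 = 11.9
  Practicals 99 × 0.3 = 29.7
  Quizzes 71 × 0.2 = 14.2
Sum = 78.57
78.57 is ≥ 70 and < 80 → C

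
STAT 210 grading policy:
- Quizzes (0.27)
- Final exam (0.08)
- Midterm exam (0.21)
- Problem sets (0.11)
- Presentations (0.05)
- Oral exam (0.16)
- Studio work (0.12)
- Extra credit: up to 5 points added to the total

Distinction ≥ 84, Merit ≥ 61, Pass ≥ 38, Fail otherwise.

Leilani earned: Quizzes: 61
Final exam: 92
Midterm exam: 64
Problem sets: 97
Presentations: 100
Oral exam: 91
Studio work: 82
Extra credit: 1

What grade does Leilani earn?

Weighted total:
  Quizzes 61 × 0.27 = 16.47
  Final exam 92 × 0.08 = 7.36
  Midterm exam 64 × 0.21 = 13.44
  Problem sets 97 × 0.11 = 10.67
  Presentations 100 × 0.05 = 5
  Oral exam 91 × 0.16 = 14.56
  Studio work 82 × 0.12 = 9.84
Sum = 77.34
Extra credit: 77.34 + 1 = 78.34
78.34 is ≥ 61 and < 84 → Merit

Merit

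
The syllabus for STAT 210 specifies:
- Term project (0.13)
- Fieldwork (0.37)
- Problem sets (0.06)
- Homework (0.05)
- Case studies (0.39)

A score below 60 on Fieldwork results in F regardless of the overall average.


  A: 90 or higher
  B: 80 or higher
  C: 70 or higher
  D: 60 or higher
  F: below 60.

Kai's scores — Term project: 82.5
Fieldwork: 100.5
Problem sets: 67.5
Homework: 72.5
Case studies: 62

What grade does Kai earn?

Fieldwork score 100.5 ≥ 60: minimum met.
Weighted total:
  Term project 82.5 × 0.13 = 10.725
  Fieldwork 100.5 × 0.37 = 37.185
  Problem sets 67.5 × 0.06 = 4.05
  Homework 72.5 × 0.05 = 3.625
  Case studies 62 × 0.39 = 24.18
Sum = 79.765
79.765 is ≥ 70 and < 80 → C

C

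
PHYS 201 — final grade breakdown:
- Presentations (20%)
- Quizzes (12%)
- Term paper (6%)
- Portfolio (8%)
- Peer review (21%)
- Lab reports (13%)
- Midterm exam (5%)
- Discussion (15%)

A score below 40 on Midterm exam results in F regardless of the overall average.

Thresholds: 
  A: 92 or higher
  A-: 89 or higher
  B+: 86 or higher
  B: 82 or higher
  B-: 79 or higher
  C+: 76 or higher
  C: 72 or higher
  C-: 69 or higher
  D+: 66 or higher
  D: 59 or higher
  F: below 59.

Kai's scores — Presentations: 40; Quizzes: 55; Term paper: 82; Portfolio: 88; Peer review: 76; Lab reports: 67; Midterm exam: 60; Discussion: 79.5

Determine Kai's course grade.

Midterm exam score 60 ≥ 40: minimum met.
Weighted total:
  Presentations 40 × 0.2 = 8
  Quizzes 55 × 0.12 = 6.6
  Term paper 82 × 0.06 = 4.92
  Portfolio 88 × 0.08 = 7.04
  Peer review 76 × 0.21 = 15.96
  Lab reports 67 × 0.13 = 8.71
  Midterm exam 60 × 0.05 = 3
  Discussion 79.5 × 0.15 = 11.925
Sum = 66.155
66.155 is ≥ 66 and < 69 → D+

D+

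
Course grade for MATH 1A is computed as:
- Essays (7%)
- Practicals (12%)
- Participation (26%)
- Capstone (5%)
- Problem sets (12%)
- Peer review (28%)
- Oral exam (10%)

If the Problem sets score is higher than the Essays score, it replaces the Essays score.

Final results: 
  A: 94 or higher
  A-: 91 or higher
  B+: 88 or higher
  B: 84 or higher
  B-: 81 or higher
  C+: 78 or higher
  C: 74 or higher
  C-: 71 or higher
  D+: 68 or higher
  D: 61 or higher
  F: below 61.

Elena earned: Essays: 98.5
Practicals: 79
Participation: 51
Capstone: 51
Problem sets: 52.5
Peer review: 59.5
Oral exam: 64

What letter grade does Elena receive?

Problem sets (52.5) ≤ Essays (98.5), so Essays stays at 98.5.
Weighted total:
  Essays 98.5 × 0.07 = 6.895
  Practicals 79 × 0.12 = 9.48
  Participation 51 × 0.26 = 13.26
  Capstone 51 × 0.05 = 2.55
  Problem sets 52.5 × 0.12 = 6.3
  Peer review 59.5 × 0.28 = 16.66
  Oral exam 64 × 0.1 = 6.4
Sum = 61.545
61.545 is ≥ 61 and < 68 → D

D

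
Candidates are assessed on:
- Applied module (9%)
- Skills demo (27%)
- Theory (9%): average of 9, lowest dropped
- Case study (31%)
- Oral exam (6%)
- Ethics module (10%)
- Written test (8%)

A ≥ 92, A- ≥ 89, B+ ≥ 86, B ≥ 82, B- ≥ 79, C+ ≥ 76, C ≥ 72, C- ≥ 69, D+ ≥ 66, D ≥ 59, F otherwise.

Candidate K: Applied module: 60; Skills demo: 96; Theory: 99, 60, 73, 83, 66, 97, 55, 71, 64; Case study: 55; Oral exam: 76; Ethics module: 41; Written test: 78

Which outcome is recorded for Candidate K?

C-

Theory: drop 55 → average of remaining 8 = 613/8 = 76.625
Weighted total:
  Applied module 60 × 0.09 = 5.4
  Skills demo 96 × 0.27 = 25.92
  Theory 76.625 × 0.09 = 6.89625
  Case study 55 × 0.31 = 17.05
  Oral exam 76 × 0.06 = 4.56
  Ethics module 41 × 0.1 = 4.1
  Written test 78 × 0.08 = 6.24
Sum = 70.16625
70.16625 is ≥ 69 and < 72 → C-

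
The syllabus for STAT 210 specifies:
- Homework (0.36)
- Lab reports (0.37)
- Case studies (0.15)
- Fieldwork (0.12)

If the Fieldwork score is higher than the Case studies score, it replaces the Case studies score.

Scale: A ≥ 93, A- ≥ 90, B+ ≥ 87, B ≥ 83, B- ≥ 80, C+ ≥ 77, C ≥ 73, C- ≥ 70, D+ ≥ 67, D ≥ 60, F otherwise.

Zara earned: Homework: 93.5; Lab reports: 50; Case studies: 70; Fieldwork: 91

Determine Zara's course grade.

Fieldwork (91) > Case studies (70), so Case studies counts as 91.
Weighted total:
  Homework 93.5 × 0.36 = 33.66
  Lab reports 50 × 0.37 = 18.5
  Case studies 91 × 0.15 = 13.65
  Fieldwork 91 × 0.12 = 10.92
Sum = 76.73
76.73 is ≥ 73 and < 77 → C

C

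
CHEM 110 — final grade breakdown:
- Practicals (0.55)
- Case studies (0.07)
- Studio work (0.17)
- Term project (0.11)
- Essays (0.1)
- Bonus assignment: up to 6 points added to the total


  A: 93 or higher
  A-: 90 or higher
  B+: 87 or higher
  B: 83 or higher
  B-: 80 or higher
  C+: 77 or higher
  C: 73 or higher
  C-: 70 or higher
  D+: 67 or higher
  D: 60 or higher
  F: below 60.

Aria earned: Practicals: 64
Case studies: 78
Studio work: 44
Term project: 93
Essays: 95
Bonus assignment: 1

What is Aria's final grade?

D+

Weighted total:
  Practicals 64 × 0.55 = 35.2
  Case studies 78 × 0.07 = 5.46
  Studio work 44 × 0.17 = 7.48
  Term project 93 × 0.11 = 10.23
  Essays 95 × 0.1 = 9.5
Sum = 67.87
Bonus assignment: 67.87 + 1 = 68.87
68.87 is ≥ 67 and < 70 → D+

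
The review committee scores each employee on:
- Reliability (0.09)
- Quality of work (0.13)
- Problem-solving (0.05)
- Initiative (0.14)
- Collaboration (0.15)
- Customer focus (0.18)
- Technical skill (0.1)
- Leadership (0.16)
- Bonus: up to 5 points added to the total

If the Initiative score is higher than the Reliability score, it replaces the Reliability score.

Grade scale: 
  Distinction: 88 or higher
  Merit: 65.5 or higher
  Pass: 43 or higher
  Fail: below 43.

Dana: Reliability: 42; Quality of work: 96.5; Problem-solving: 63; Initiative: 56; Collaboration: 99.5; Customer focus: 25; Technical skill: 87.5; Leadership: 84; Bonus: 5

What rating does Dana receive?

Merit

Initiative (56) > Reliability (42), so Reliability counts as 56.
Weighted total:
  Reliability 56 × 0.09 = 5.04
  Quality of work 96.5 × 0.13 = 12.545
  Problem-solving 63 × 0.05 = 3.15
  Initiative 56 × 0.14 = 7.84
  Collaboration 99.5 × 0.15 = 14.925
  Customer focus 25 × 0.18 = 4.5
  Technical skill 87.5 × 0.1 = 8.75
  Leadership 84 × 0.16 = 13.44
Sum = 70.19
Bonus: 70.19 + 5 = 75.19
75.19 is ≥ 65.5 and < 88 → Merit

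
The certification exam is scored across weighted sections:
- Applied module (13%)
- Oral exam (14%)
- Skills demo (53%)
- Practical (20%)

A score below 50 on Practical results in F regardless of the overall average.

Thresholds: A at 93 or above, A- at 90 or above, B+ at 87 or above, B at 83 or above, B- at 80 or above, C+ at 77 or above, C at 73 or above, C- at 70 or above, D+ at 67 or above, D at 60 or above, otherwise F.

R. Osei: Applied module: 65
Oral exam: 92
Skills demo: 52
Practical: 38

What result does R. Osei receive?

Practical score 38 < 50: minimum not met.
Weighted total:
  Applied module 65 × 0.13 = 8.45
  Oral exam 92 × 0.14 = 12.88
  Skills demo 52 × 0.53 = 27.56
  Practical 38 × 0.2 = 7.6
Sum = 56.49
Because the Practical minimum was not met, the result is F.

F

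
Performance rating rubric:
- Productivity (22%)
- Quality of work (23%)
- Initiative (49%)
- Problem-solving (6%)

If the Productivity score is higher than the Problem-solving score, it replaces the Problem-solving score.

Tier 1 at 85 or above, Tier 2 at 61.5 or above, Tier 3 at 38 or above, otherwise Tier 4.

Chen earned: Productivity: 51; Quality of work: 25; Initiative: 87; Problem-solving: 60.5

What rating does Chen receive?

Productivity (51) ≤ Problem-solving (60.5), so Problem-solving stays at 60.5.
Weighted total:
  Productivity 51 × 0.22 = 11.22
  Quality of work 25 × 0.23 = 5.75
  Initiative 87 × 0.49 = 42.63
  Problem-solving 60.5 × 0.06 = 3.63
Sum = 63.23
63.23 is ≥ 61.5 and < 85 → Tier 2

Tier 2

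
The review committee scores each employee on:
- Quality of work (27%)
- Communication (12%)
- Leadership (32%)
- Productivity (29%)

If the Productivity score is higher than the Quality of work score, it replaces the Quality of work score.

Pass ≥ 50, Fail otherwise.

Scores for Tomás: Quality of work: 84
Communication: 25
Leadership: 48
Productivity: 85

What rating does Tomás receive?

Productivity (85) > Quality of work (84), so Quality of work counts as 85.
Weighted total:
  Quality of work 85 × 0.27 = 22.95
  Communication 25 × 0.12 = 3
  Leadership 48 × 0.32 = 15.36
  Productivity 85 × 0.29 = 24.65
Sum = 65.96
65.96 ≥ 50 → Pass

Pass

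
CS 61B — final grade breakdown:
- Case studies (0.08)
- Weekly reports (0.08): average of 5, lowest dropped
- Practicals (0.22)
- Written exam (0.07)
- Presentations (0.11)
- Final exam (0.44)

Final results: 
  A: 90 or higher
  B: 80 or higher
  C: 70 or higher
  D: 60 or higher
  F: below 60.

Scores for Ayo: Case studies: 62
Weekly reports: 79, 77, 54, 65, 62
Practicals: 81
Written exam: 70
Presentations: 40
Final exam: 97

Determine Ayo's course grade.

Weekly reports: drop 54 → average of remaining 4 = 283/4 = 70.75
Weighted total:
  Case studies 62 × 0.08 = 4.96
  Weekly reports 70.75 × 0.08 = 5.66
  Practicals 81 × 0.22 = 17.82
  Written exam 70 × 0.07 = 4.9
  Presentations 40 × 0.11 = 4.4
  Final exam 97 × 0.44 = 42.68
Sum = 80.42
80.42 is ≥ 80 and < 90 → B

B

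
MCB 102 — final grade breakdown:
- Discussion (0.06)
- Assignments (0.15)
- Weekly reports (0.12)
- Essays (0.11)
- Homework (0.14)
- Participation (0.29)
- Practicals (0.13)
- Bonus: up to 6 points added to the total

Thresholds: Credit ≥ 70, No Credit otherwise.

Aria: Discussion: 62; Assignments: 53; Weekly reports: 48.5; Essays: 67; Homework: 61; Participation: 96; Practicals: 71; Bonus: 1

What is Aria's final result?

Credit

Weighted total:
  Discussion 62 × 0.06 = 3.72
  Assignments 53 × 0.15 = 7.95
  Weekly reports 48.5 × 0.12 = 5.82
  Essays 67 × 0.11 = 7.37
  Homework 61 × 0.14 = 8.54
  Participation 96 × 0.29 = 27.84
  Practicals 71 × 0.13 = 9.23
Sum = 70.47
Bonus: 70.47 + 1 = 71.47
71.47 ≥ 70 → Credit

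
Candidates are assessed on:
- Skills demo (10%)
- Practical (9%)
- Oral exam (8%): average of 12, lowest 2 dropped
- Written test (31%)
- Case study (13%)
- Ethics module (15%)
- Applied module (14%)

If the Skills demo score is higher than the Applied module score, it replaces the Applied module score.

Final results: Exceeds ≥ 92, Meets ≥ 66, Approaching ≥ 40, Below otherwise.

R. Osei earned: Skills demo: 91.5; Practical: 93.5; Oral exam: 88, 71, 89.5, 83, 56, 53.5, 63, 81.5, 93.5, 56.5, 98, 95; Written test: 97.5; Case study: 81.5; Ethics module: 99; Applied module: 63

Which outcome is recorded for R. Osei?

Exceeds

Oral exam: drop 53.5, 56 → average of remaining 10 = 819/10 = 81.9
Skills demo (91.5) > Applied module (63), so Applied module counts as 91.5.
Weighted total:
  Skills demo 91.5 × 0.1 = 9.15
  Practical 93.5 × 0.09 = 8.415
  Oral exam 81.9 × 0.08 = 6.552
  Written test 97.5 × 0.31 = 30.225
  Case study 81.5 × 0.13 = 10.595
  Ethics module 99 × 0.15 = 14.85
  Applied module 91.5 × 0.14 = 12.81
Sum = 92.597
92.597 ≥ 92 → Exceeds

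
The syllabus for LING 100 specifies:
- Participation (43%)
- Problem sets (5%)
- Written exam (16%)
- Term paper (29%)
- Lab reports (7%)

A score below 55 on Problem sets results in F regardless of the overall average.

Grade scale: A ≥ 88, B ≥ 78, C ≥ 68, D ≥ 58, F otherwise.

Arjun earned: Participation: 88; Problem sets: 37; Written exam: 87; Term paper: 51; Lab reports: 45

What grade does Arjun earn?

F

Problem sets score 37 < 55: minimum not met.
Weighted total:
  Participation 88 × 0.43 = 37.84
  Problem sets 37 × 0.05 = 1.85
  Written exam 87 × 0.16 = 13.92
  Term paper 51 × 0.29 = 14.79
  Lab reports 45 × 0.07 = 3.15
Sum = 71.55
Because the Problem sets minimum was not met, the result is F.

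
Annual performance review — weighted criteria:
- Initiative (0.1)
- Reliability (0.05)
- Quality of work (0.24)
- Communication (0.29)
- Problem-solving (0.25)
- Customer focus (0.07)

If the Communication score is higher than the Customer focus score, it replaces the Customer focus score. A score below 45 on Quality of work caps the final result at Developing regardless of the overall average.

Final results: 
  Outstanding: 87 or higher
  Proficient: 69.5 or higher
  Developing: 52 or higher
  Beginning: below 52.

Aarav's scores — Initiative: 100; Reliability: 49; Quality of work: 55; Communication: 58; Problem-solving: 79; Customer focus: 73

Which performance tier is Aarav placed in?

Communication (58) ≤ Customer focus (73), so Customer focus stays at 73.
Quality of work score 55 ≥ 45: minimum met.
Weighted total:
  Initiative 100 × 0.1 = 10
  Reliability 49 × 0.05 = 2.45
  Quality of work 55 × 0.24 = 13.2
  Communication 58 × 0.29 = 16.82
  Problem-solving 79 × 0.25 = 19.75
  Customer focus 73 × 0.07 = 5.11
Sum = 67.33
67.33 is ≥ 52 and < 69.5 → Developing

Developing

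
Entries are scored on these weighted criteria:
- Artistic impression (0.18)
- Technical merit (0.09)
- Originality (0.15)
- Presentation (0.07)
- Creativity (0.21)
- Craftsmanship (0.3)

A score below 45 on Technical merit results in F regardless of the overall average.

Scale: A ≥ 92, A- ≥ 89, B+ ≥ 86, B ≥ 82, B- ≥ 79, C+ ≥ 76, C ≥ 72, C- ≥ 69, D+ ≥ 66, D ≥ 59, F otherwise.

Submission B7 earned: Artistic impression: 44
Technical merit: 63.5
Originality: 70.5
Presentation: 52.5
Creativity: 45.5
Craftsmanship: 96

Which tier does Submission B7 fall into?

Technical merit score 63.5 ≥ 45: minimum met.
Weighted total:
  Artistic impression 44 × 0.18 = 7.92
  Technical merit 63.5 × 0.09 = 5.715
  Originality 70.5 × 0.15 = 10.575
  Presentation 52.5 × 0.07 = 3.675
  Creativity 45.5 × 0.21 = 9.555
  Craftsmanship 96 × 0.3 = 28.8
Sum = 66.24
66.24 is ≥ 66 and < 69 → D+

D+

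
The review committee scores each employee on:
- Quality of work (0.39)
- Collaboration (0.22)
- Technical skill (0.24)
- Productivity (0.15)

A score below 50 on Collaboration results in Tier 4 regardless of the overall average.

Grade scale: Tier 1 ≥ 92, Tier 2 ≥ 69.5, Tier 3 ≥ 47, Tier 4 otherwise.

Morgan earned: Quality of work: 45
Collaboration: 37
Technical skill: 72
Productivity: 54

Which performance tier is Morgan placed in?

Collaboration score 37 < 50: minimum not met.
Weighted total:
  Quality of work 45 × 0.39 = 17.55
  Collaboration 37 × 0.22 = 8.14
  Technical skill 72 × 0.24 = 17.28
  Productivity 54 × 0.15 = 8.1
Sum = 51.07
Because the Collaboration minimum was not met, the result is Tier 4.

Tier 4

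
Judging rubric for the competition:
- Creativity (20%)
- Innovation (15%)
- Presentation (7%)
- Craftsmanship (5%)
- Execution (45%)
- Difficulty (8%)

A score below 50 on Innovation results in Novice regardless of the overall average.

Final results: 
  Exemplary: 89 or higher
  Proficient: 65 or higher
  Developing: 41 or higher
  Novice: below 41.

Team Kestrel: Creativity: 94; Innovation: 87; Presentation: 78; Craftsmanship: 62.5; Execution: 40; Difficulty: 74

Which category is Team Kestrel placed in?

Innovation score 87 ≥ 50: minimum met.
Weighted total:
  Creativity 94 × 0.2 = 18.8
  Innovation 87 × 0.15 = 13.05
  Presentation 78 × 0.07 = 5.46
  Craftsmanship 62.5 × 0.05 = 3.125
  Execution 40 × 0.45 = 18
  Difficulty 74 × 0.08 = 5.92
Sum = 64.355
64.355 is ≥ 41 and < 65 → Developing

Developing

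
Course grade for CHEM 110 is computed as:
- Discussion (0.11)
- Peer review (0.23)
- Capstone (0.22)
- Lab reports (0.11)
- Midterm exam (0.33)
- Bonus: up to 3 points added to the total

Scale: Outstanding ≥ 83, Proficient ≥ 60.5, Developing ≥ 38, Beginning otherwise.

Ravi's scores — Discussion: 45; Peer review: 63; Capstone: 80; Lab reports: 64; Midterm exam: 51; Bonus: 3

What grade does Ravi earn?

Proficient

Weighted total:
  Discussion 45 × 0.11 = 4.95
  Peer review 63 × 0.23 = 14.49
  Capstone 80 × 0.22 = 17.6
  Lab reports 64 × 0.11 = 7.04
  Midterm exam 51 × 0.33 = 16.83
Sum = 60.91
Bonus: 60.91 + 3 = 63.91
63.91 is ≥ 60.5 and < 83 → Proficient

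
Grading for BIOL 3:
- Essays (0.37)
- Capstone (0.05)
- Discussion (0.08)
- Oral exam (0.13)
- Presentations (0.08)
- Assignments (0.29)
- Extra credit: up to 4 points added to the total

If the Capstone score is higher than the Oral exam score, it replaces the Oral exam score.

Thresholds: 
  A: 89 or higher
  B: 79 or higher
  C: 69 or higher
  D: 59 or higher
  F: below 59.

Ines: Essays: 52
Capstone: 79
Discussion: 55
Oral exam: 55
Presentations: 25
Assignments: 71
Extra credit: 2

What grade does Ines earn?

D

Capstone (79) > Oral exam (55), so Oral exam counts as 79.
Weighted total:
  Essays 52 × 0.37 = 19.24
  Capstone 79 × 0.05 = 3.95
  Discussion 55 × 0.08 = 4.4
  Oral exam 79 × 0.13 = 10.27
  Presentations 25 × 0.08 = 2
  Assignments 71 × 0.29 = 20.59
Sum = 60.45
Extra credit: 60.45 + 2 = 62.45
62.45 is ≥ 59 and < 69 → D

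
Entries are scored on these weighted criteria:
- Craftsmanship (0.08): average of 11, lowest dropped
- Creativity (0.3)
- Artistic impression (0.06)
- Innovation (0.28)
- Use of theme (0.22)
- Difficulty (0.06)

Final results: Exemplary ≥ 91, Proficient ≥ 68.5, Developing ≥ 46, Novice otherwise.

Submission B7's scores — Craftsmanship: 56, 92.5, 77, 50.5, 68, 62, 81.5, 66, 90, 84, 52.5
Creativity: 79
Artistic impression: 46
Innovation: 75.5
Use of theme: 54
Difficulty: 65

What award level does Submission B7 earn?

Craftsmanship: drop 50.5 → average of remaining 10 = 729.5/10 = 72.95
Weighted total:
  Craftsmanship 72.95 × 0.08 = 5.836
  Creativity 79 × 0.3 = 23.7
  Artistic impression 46 × 0.06 = 2.76
  Innovation 75.5 × 0.28 = 21.14
  Use of theme 54 × 0.22 = 11.88
  Difficulty 65 × 0.06 = 3.9
Sum = 69.216
69.216 is ≥ 68.5 and < 91 → Proficient

Proficient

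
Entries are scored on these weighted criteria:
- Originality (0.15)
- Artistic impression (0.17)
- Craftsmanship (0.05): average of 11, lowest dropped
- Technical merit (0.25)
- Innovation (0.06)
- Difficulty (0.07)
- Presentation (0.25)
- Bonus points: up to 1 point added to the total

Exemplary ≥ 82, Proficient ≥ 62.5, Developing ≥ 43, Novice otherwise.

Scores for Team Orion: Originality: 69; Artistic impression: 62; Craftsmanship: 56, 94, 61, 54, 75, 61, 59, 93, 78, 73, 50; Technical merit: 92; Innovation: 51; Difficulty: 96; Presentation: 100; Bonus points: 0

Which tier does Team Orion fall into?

Exemplary

Craftsmanship: drop 50 → average of remaining 10 = 704/10 = 70.4
Weighted total:
  Originality 69 × 0.15 = 10.35
  Artistic impression 62 × 0.17 = 10.54
  Craftsmanship 70.4 × 0.05 = 3.52
  Technical merit 92 × 0.25 = 23
  Innovation 51 × 0.06 = 3.06
  Difficulty 96 × 0.07 = 6.72
  Presentation 100 × 0.25 = 25
Sum = 82.19
Bonus points: 82.19 + 0 = 82.19
82.19 ≥ 82 → Exemplary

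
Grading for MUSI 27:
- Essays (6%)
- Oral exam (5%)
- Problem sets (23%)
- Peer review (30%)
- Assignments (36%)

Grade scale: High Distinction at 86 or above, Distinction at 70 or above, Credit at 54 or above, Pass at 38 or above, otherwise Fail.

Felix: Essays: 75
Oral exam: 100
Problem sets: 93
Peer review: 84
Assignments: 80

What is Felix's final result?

Weighted total:
  Essays 75 × 0.06 = 4.5
  Oral exam 100 × 0.05 = 5
  Problem sets 93 × 0.23 = 21.39
  Peer review 84 × 0.3 = 25.2
  Assignments 80 × 0.36 = 28.8
Sum = 84.89
84.89 is ≥ 70 and < 86 → Distinction

Distinction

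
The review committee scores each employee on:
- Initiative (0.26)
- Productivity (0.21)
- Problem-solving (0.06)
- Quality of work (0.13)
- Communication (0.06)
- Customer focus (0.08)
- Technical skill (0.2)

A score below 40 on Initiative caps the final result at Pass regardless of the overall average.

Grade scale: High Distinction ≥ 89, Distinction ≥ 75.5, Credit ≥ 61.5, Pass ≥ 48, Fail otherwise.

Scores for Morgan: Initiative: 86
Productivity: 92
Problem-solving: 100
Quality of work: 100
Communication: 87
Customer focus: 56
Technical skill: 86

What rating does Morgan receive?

Distinction

Initiative score 86 ≥ 40: minimum met.
Weighted total:
  Initiative 86 × 0.26 = 22.36
  Productivity 92 × 0.21 = 19.32
  Problem-solving 100 × 0.06 = 6
  Quality of work 100 × 0.13 = 13
  Communication 87 × 0.06 = 5.22
  Customer focus 56 × 0.08 = 4.48
  Technical skill 86 × 0.2 = 17.2
Sum = 87.58
87.58 is ≥ 75.5 and < 89 → Distinction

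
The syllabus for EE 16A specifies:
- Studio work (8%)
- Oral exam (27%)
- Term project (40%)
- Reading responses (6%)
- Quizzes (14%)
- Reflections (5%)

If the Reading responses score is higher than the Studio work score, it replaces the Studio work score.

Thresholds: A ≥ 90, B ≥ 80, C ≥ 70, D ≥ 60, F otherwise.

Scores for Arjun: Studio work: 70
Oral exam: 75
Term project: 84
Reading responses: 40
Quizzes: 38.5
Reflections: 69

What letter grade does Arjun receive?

C

Reading responses (40) ≤ Studio work (70), so Studio work stays at 70.
Weighted total:
  Studio work 70 × 0.08 = 5.6
  Oral exam 75 × 0.27 = 20.25
  Term project 84 × 0.4 = 33.6
  Reading responses 40 × 0.06 = 2.4
  Quizzes 38.5 × 0.14 = 5.39
  Reflections 69 × 0.05 = 3.45
Sum = 70.69
70.69 is ≥ 70 and < 80 → C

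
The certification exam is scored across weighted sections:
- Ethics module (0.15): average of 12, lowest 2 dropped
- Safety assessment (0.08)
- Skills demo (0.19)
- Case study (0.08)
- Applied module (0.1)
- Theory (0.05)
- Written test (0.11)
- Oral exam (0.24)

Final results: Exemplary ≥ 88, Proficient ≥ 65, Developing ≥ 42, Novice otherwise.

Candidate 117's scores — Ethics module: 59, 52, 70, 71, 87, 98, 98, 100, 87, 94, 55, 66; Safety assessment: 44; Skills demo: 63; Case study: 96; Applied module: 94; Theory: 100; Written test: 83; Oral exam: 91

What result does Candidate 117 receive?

Proficient

Ethics module: drop 52, 55 → average of remaining 10 = 830/10 = 83
Weighted total:
  Ethics module 83 × 0.15 = 12.45
  Safety assessment 44 × 0.08 = 3.52
  Skills demo 63 × 0.19 = 11.97
  Case study 96 × 0.08 = 7.68
  Applied module 94 × 0.1 = 9.4
  Theory 100 × 0.05 = 5
  Written test 83 × 0.11 = 9.13
  Oral exam 91 × 0.24 = 21.84
Sum = 80.99
80.99 is ≥ 65 and < 88 → Proficient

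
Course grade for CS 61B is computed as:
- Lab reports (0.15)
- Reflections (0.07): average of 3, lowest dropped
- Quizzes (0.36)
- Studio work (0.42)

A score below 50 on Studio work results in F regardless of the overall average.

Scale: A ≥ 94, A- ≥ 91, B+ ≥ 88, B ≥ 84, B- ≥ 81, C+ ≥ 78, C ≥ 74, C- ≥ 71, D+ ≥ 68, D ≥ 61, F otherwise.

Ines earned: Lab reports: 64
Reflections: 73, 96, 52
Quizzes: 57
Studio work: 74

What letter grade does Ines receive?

Reflections: drop 52 → average of remaining 2 = 169/2 = 84.5
Studio work score 74 ≥ 50: minimum met.
Weighted total:
  Lab reports 64 × 0.15 = 9.6
  Reflections 84.5 × 0.07 = 5.915
  Quizzes 57 × 0.36 = 20.52
  Studio work 74 × 0.42 = 31.08
Sum = 67.115
67.115 is ≥ 61 and < 68 → D

D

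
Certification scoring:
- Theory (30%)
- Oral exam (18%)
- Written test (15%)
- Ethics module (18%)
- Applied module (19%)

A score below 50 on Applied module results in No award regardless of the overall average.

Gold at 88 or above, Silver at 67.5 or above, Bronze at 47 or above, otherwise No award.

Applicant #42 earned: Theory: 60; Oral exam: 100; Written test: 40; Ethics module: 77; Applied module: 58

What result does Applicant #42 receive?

Applied module score 58 ≥ 50: minimum met.
Weighted total:
  Theory 60 × 0.3 = 18
  Oral exam 100 × 0.18 = 18
  Written test 40 × 0.15 = 6
  Ethics module 77 × 0.18 = 13.86
  Applied module 58 × 0.19 = 11.02
Sum = 66.88
66.88 is ≥ 47 and < 67.5 → Bronze

Bronze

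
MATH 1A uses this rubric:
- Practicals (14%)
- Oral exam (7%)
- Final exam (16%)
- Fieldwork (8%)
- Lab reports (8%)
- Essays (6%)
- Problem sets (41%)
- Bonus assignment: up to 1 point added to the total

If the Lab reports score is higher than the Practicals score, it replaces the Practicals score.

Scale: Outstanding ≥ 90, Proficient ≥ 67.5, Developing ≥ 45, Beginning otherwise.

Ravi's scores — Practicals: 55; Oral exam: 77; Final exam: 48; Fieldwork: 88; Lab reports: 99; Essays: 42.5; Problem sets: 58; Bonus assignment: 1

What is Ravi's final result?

Lab reports (99) > Practicals (55), so Practicals counts as 99.
Weighted total:
  Practicals 99 × 0.14 = 13.86
  Oral exam 77 × 0.07 = 5.39
  Final exam 48 × 0.16 = 7.68
  Fieldwork 88 × 0.08 = 7.04
  Lab reports 99 × 0.08 = 7.92
  Essays 42.5 × 0.06 = 2.55
  Problem sets 58 × 0.41 = 23.78
Sum = 68.22
Bonus assignment: 68.22 + 1 = 69.22
69.22 is ≥ 67.5 and < 90 → Proficient

Proficient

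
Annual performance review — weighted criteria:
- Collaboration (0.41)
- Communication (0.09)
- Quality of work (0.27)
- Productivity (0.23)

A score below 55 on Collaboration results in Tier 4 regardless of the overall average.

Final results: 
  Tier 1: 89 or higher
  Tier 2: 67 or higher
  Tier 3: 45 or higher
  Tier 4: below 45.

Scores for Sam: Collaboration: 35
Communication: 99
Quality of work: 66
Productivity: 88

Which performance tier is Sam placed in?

Collaboration score 35 < 55: minimum not met.
Weighted total:
  Collaboration 35 × 0.41 = 14.35
  Communication 99 × 0.09 = 8.91
  Quality of work 66 × 0.27 = 17.82
  Productivity 88 × 0.23 = 20.24
Sum = 61.32
Because the Collaboration minimum was not met, the result is Tier 4.

Tier 4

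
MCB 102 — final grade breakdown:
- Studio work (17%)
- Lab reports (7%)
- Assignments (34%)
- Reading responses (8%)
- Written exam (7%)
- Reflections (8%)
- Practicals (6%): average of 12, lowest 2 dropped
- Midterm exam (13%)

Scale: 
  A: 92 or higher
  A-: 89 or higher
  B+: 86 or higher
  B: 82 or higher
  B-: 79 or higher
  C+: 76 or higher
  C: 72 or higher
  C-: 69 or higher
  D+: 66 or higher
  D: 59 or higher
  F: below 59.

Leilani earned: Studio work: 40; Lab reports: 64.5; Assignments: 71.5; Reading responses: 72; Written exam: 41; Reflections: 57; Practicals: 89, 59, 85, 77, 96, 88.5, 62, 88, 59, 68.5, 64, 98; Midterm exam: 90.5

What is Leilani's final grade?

Practicals: drop 59, 59 → average of remaining 10 = 816/10 = 81.6
Weighted total:
  Studio work 40 × 0.17 = 6.8
  Lab reports 64.5 × 0.07 = 4.515
  Assignments 71.5 × 0.34 = 24.31
  Reading responses 72 × 0.08 = 5.76
  Written exam 41 × 0.07 = 2.87
  Reflections 57 × 0.08 = 4.56
  Practicals 81.6 × 0.06 = 4.896
  Midterm exam 90.5 × 0.13 = 11.765
Sum = 65.476
65.476 is ≥ 59 and < 66 → D

D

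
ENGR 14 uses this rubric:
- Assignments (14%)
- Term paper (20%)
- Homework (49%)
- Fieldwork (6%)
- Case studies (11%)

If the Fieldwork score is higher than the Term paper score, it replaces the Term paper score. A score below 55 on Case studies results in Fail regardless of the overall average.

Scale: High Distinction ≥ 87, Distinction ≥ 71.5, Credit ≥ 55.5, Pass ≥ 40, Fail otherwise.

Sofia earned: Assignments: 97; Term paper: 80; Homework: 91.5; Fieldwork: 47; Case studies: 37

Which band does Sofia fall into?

Fieldwork (47) ≤ Term paper (80), so Term paper stays at 80.
Case studies score 37 < 55: minimum not met.
Weighted total:
  Assignments 97 × 0.14 = 13.58
  Term paper 80 × 0.2 = 16
  Homework 91.5 × 0.49 = 44.835
  Fieldwork 47 × 0.06 = 2.82
  Case studies 37 × 0.11 = 4.07
Sum = 81.305
Because the Case studies minimum was not met, the result is Fail.

Fail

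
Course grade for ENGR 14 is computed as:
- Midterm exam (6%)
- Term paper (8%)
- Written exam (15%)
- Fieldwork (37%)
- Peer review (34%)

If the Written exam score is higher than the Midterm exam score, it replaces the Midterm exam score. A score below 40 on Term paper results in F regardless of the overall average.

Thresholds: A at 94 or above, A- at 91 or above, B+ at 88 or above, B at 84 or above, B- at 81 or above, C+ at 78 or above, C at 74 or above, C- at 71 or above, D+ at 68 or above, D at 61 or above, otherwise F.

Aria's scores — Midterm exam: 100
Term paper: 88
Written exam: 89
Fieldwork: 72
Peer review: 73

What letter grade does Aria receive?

C

Written exam (89) ≤ Midterm exam (100), so Midterm exam stays at 100.
Term paper score 88 ≥ 40: minimum met.
Weighted total:
  Midterm exam 100 × 0.06 = 6
  Term paper 88 × 0.08 = 7.04
  Written exam 89 × 0.15 = 13.35
  Fieldwork 72 × 0.37 = 26.64
  Peer review 73 × 0.34 = 24.82
Sum = 77.85
77.85 is ≥ 74 and < 78 → C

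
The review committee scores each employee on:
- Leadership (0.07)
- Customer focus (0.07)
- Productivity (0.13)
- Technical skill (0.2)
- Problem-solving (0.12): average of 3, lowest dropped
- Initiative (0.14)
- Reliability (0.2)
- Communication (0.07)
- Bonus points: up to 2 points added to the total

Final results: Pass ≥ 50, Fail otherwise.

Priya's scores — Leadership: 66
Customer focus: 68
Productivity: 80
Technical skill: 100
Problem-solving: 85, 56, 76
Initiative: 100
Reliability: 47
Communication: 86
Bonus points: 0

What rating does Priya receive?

Problem-solving: drop 56 → average of remaining 2 = 161/2 = 80.5
Weighted total:
  Leadership 66 × 0.07 = 4.62
  Customer focus 68 × 0.07 = 4.76
  Productivity 80 × 0.13 = 10.4
  Technical skill 100 × 0.2 = 20
  Problem-solving 80.5 × 0.12 = 9.66
  Initiative 100 × 0.14 = 14
  Reliability 47 × 0.2 = 9.4
  Communication 86 × 0.07 = 6.02
Sum = 78.86
Bonus points: 78.86 + 0 = 78.86
78.86 ≥ 50 → Pass

Pass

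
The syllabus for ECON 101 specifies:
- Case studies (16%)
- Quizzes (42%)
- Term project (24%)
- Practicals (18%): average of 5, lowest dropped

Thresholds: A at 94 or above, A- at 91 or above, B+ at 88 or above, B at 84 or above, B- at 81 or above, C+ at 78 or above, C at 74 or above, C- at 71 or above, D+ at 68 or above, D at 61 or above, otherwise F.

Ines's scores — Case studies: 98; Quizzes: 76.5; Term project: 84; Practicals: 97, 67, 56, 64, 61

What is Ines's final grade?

C+

Practicals: drop 56 → average of remaining 4 = 289/4 = 72.25
Weighted total:
  Case studies 98 × 0.16 = 15.68
  Quizzes 76.5 × 0.42 = 32.13
  Term project 84 × 0.24 = 20.16
  Practicals 72.25 × 0.18 = 13.005
Sum = 80.975
80.975 is ≥ 78 and < 81 → C+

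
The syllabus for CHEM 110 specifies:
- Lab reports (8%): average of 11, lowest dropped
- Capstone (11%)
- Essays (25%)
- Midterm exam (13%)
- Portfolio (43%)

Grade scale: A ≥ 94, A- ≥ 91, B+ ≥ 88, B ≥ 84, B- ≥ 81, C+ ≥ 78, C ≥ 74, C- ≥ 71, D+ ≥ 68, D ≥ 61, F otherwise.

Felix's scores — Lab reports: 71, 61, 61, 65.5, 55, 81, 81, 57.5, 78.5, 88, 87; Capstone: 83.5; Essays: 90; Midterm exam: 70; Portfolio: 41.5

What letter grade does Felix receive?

Lab reports: drop 55 → average of remaining 10 = 731.5/10 = 73.15
Weighted total:
  Lab reports 73.15 × 0.08 = 5.852
  Capstone 83.5 × 0.11 = 9.185
  Essays 90 × 0.25 = 22.5
  Midterm exam 70 × 0.13 = 9.1
  Portfolio 41.5 × 0.43 = 17.845
Sum = 64.482
64.482 is ≥ 61 and < 68 → D

D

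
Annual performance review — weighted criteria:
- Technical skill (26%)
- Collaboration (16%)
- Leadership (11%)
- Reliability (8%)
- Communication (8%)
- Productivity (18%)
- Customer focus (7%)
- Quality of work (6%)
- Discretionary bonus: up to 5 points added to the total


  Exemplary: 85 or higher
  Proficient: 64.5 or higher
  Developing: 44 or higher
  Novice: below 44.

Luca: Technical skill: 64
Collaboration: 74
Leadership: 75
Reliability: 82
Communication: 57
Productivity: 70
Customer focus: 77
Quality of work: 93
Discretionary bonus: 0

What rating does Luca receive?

Weighted total:
  Technical skill 64 × 0.26 = 16.64
  Collaboration 74 × 0.16 = 11.84
  Leadership 75 × 0.11 = 8.25
  Reliability 82 × 0.08 = 6.56
  Communication 57 × 0.08 = 4.56
  Productivity 70 × 0.18 = 12.6
  Customer focus 77 × 0.07 = 5.39
  Quality of work 93 × 0.06 = 5.58
Sum = 71.42
Discretionary bonus: 71.42 + 0 = 71.42
71.42 is ≥ 64.5 and < 85 → Proficient

Proficient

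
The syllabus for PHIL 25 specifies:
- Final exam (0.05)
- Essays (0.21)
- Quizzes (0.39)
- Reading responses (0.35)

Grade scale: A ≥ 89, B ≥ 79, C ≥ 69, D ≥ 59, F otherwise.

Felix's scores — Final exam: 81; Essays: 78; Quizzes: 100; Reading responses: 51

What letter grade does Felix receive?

Weighted total:
  Final exam 81 × 0.05 = 4.05
  Essays 78 × 0.21 = 16.38
  Quizzes 100 × 0.39 = 39
  Reading responses 51 × 0.35 = 17.85
Sum = 77.28
77.28 is ≥ 69 and < 79 → C

C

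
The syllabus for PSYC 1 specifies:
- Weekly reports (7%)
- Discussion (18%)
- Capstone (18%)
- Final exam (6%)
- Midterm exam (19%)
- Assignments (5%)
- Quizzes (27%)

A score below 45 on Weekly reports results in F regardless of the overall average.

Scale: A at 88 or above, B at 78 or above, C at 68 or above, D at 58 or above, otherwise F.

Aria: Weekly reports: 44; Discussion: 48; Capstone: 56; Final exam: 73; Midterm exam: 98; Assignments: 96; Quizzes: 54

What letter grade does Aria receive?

F

Weekly reports score 44 < 45: minimum not met.
Weighted total:
  Weekly reports 44 × 0.07 = 3.08
  Discussion 48 × 0.18 = 8.64
  Capstone 56 × 0.18 = 10.08
  Final exam 73 × 0.06 = 4.38
  Midterm exam 98 × 0.19 = 18.62
  Assignments 96 × 0.05 = 4.8
  Quizzes 54 × 0.27 = 14.58
Sum = 64.18
Because the Weekly reports minimum was not met, the result is F.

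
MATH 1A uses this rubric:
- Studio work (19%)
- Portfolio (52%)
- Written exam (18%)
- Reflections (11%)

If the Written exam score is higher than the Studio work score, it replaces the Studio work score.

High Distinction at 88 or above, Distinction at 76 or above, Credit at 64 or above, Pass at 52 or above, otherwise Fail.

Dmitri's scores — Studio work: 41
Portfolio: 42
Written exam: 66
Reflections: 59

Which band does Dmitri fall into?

Written exam (66) > Studio work (41), so Studio work counts as 66.
Weighted total:
  Studio work 66 × 0.19 = 12.54
  Portfolio 42 × 0.52 = 21.84
  Written exam 66 × 0.18 = 11.88
  Reflections 59 × 0.11 = 6.49
Sum = 52.75
52.75 is ≥ 52 and < 64 → Pass

Pass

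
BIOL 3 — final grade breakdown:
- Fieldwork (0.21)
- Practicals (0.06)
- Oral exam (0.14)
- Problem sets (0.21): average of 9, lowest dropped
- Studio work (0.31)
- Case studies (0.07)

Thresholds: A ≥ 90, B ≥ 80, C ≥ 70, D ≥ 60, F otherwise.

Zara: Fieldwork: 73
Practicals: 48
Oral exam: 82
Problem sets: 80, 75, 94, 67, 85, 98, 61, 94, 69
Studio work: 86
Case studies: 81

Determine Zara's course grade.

C

Problem sets: drop 61 → average of remaining 8 = 662/8 = 82.75
Weighted total:
  Fieldwork 73 × 0.21 = 15.33
  Practicals 48 × 0.06 = 2.88
  Oral exam 82 × 0.14 = 11.48
  Problem sets 82.75 × 0.21 = 17.3775
  Studio work 86 × 0.31 = 26.66
  Case studies 81 × 0.07 = 5.67
Sum = 79.3975
79.3975 is ≥ 70 and < 80 → C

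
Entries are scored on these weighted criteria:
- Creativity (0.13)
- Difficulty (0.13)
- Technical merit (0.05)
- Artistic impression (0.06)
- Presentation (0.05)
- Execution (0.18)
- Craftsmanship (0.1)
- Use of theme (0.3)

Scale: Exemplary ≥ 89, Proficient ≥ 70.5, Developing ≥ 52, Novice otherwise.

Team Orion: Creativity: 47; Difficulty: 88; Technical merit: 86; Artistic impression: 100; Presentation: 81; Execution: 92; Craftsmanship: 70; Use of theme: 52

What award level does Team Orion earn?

Weighted total:
  Creativity 47 × 0.13 = 6.11
  Difficulty 88 × 0.13 = 11.44
  Technical merit 86 × 0.05 = 4.3
  Artistic impression 100 × 0.06 = 6
  Presentation 81 × 0.05 = 4.05
  Execution 92 × 0.18 = 16.56
  Craftsmanship 70 × 0.1 = 7
  Use of theme 52 × 0.3 = 15.6
Sum = 71.06
71.06 is ≥ 70.5 and < 89 → Proficient

Proficient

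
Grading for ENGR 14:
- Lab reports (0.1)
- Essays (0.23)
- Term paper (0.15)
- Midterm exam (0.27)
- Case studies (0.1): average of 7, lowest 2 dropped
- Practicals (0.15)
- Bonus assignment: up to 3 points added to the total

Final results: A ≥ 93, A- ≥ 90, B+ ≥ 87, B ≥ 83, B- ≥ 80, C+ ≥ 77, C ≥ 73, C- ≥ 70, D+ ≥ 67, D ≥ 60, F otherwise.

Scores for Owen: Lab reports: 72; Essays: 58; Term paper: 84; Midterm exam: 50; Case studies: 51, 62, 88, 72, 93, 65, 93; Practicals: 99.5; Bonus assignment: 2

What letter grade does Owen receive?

Case studies: drop 51, 62 → average of remaining 5 = 411/5 = 82.2
Weighted total:
  Lab reports 72 × 0.1 = 7.2
  Essays 58 × 0.23 = 13.34
  Term paper 84 × 0.15 = 12.6
  Midterm exam 50 × 0.27 = 13.5
  Case studies 82.2 × 0.1 = 8.22
  Practicals 99.5 × 0.15 = 14.925
Sum = 69.785
Bonus assignment: 69.785 + 2 = 71.785
71.785 is ≥ 70 and < 73 → C-

C-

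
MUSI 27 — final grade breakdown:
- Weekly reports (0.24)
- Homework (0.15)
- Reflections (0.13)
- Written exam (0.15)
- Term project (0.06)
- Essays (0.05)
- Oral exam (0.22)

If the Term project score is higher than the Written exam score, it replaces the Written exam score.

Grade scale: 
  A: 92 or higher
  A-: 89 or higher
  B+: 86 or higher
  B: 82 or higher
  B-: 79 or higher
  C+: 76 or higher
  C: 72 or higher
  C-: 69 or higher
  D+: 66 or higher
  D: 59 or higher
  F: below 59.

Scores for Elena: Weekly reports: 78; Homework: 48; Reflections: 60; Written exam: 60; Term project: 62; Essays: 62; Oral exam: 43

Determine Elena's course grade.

D

Term project (62) > Written exam (60), so Written exam counts as 62.
Weighted total:
  Weekly reports 78 × 0.24 = 18.72
  Homework 48 × 0.15 = 7.2
  Reflections 60 × 0.13 = 7.8
  Written exam 62 × 0.15 = 9.3
  Term project 62 × 0.06 = 3.72
  Essays 62 × 0.05 = 3.1
  Oral exam 43 × 0.22 = 9.46
Sum = 59.3
59.3 is ≥ 59 and < 66 → D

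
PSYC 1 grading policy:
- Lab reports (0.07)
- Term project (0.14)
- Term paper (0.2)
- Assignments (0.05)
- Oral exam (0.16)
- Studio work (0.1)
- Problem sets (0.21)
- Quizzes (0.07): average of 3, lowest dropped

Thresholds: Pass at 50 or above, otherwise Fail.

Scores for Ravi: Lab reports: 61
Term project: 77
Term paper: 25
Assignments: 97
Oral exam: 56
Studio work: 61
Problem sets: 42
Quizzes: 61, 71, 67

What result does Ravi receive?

Pass

Quizzes: drop 61 → average of remaining 2 = 138/2 = 69
Weighted total:
  Lab reports 61 × 0.07 = 4.27
  Term project 77 × 0.14 = 10.78
  Term paper 25 × 0.2 = 5
  Assignments 97 × 0.05 = 4.85
  Oral exam 56 × 0.16 = 8.96
  Studio work 61 × 0.1 = 6.1
  Problem sets 42 × 0.21 = 8.82
  Quizzes 69 × 0.07 = 4.83
Sum = 53.61
53.61 ≥ 50 → Pass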